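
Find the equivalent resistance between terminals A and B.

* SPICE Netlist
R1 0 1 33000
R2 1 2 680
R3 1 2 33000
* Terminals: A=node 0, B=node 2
Reduce the network between node 0 (A) and node 2 (B) by series/parallel combination:
  Rp1 = R2 ‖ R3 (parallel, both between nodes 1 and 2) = 1/(1/680 + 1/33000) = 666.3 Ω
  Rs1 = R1 + Rp1 (series, joined only at node 1) = 33000 + 666.3 = 33670 Ω
R_eq = 33.67 kΩ

Final answer: 33.67 kΩ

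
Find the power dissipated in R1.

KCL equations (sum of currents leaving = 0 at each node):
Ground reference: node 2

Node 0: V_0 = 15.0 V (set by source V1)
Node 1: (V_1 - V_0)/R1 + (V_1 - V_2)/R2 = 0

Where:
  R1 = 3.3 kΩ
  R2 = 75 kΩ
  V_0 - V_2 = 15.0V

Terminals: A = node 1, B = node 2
Nodal analysis, taking node 2 as the 0 V reference.
Source V1 fixes V_0 = 15 V.
KCL at each unknown node (sum of currents leaving = 0; resistances in Ω):
  Node 1: (V_1 - 15)/3300 + (V_1 - 0)/75000 = 0
Collecting terms: 0.0003164 × V_1 = 0.004545  =>  V_1 = 14.37 V
I_R1 = (V_0 - V_1)/R1 = (15 - 14.37)/3300 = 0.0001916 A
P_R1 = I_R1² × R1 = (0.0001916)² × 3300 = 0.0001211 W

Final answer: 0.0001211 W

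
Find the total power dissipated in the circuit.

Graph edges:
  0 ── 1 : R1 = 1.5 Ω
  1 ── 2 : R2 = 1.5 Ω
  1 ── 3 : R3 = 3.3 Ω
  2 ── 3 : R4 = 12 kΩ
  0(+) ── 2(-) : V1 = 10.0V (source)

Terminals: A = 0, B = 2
Nodal analysis, taking node 2 as the 0 V reference.
Source V1 fixes V_0 = 10 V.
KCL at each unknown node (sum of currents leaving = 0; resistances in Ω):
  Node 1: (V_1 - 10)/1.5 + (V_1 - 0)/1.5 + (V_1 - V_3)/3.3 = 0
  Node 3: (V_3 - V_1)/3.3 + (V_3 - 0)/12000 = 0
Collecting terms (coefficients in siemens):
  1.636·V_1 - 0.303·V_3 = 6.667
  0.3031·V_3 - 0.303·V_1 = 0
Determinant D = (1.636)(0.3031) - (-0.303)(-0.303) = 0.4042
V_1 = [(6.667)(0.3031) - (-0.303)(0)]/D = 5 V
V_3 = [(1.636)(0) - (6.667)(-0.303)]/D = 4.998 V
Power in each resistor, P = (ΔV)²/R:
  P_R1 = (10 - 5)²/1.5 = 16.67 W
  P_R2 = (5 - 0)²/1.5 = 16.66 W
  P_R3 = (5 - 4.998)²/3.3 = 0.0000005725 W
  P_R4 = (0 - 4.998)²/12000 = 0.002082 W
P_total = P_R1 + P_R2 + P_R3 + P_R4 = 33.34 W

Final answer: 33.34 W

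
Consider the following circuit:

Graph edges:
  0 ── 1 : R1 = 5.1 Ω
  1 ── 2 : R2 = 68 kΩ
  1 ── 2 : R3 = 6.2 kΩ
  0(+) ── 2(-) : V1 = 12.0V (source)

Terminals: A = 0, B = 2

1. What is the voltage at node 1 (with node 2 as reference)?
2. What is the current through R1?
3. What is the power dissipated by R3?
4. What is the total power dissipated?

Nodal analysis, taking node 2 as the 0 V reference.
Source V1 fixes V_0 = 12 V.
KCL at each unknown node (sum of currents leaving = 0; resistances in Ω):
  Node 1: (V_1 - 12)/5.1 + (V_1 - 0)/68000 + (V_1 - 0)/6200 = 0
Collecting terms: 0.1963 × V_1 = 2.353  =>  V_1 = 11.99 V
Part 1:
  Read off the nodal solution: V_1 = 11.99 V
Part 2:
  I_R1 = (V_0 - V_1)/R1 = (12 - 11.99)/5.1 = 0.00211 A
  Magnitude: I_R1 = 0.00211 A
Part 3:
  I_R3 = (V_1 - V_2)/R3 = (11.99 - 0)/6200 = 0.001934 A
  P_R3 = I_R3² × R3 = (0.001934)² × 6200 = 0.02318 W
Part 4:
  Power in each resistor, P = (ΔV)²/R:
    P_R1 = (12 - 11.99)²/5.1 = 0.00002271 W
    P_R2 = (11.99 - 0)²/68000 = 0.002114 W
    P_R3 = (11.99 - 0)²/6200 = 0.02318 W
  P_total = P_R1 + P_R2 + P_R3 = 0.02532 W

Final answers:
1. V_1 = 11.99 V
2. I_R1 = 0.00211 A
3. P_R3 = 0.02318 W
4. P_total = 0.02532 W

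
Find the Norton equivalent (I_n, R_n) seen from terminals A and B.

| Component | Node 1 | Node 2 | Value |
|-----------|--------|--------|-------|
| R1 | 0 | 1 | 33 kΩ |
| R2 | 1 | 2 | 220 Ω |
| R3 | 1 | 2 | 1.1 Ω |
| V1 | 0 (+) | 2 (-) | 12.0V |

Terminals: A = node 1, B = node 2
Find the Thévenin equivalent first; then I_n = V_th/R_th and R_n = R_th.
Step 1 — V_th is the open-circuit voltage V_A - V_B (nothing connected across the terminals).
Nodal analysis, taking node 2 as the 0 V reference.
Source V1 fixes V_0 = 12 V.
KCL at each unknown node (sum of currents leaving = 0; resistances in Ω):
  Node 1: (V_1 - 12)/33000 + (V_1 - 0)/220 + (V_1 - 0)/1.1 = 0
Collecting terms: 0.9137 × V_1 = 0.0003636  =>  V_1 = 0.000398 V
V_th = V_1 - V_2 = 0.000398 - 0 = 0.000398 V
Step 2 — R_th: zero the source — replace V1 by a short circuit (node 2 merges into node 0) — and find the resistance seen between A (node 1) and B (node 0).
Reduce the network between node 1 (A) and node 0 (B) by series/parallel combination:
  Rp1 = R1 ‖ R2 ‖ R3 (parallel, all between nodes 0 and 1) = 1/(1/33000 + 1/220 + 1/1.1) = 1.094 Ω
R_th = 1.094 Ω
I_n = V_th/R_th = 0.000398/1.094 = 0.0003636 A, and R_n = R_th = 1.094 Ω

Final answer: I_n = 0.0003636 A, R_n = 1.094 Ω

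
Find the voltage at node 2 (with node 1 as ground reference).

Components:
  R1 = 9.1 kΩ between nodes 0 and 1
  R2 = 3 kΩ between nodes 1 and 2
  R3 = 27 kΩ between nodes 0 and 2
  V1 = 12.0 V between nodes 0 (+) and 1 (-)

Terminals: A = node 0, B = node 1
Nodal analysis, taking node 1 as the 0 V reference.
Source V1 fixes V_0 = 12 V.
KCL at each unknown node (sum of currents leaving = 0; resistances in Ω):
  Node 2: (V_2 - 0)/3000 + (V_2 - 12)/27000 = 0
Collecting terms: 0.0003704 × V_2 = 0.0004444  =>  V_2 = 1.2 V
The requested potential is V_2 = 1.2 V.

Final answer: V_2 = 1.2 V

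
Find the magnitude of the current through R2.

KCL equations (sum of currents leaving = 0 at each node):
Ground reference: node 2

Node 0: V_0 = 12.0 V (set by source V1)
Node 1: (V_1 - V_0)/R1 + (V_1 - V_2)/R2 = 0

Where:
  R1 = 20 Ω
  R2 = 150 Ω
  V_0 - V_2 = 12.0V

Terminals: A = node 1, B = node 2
Nodal analysis, taking node 2 as the 0 V reference.
Source V1 fixes V_0 = 12 V.
KCL at each unknown node (sum of currents leaving = 0; resistances in Ω):
  Node 1: (V_1 - 12)/20 + (V_1 - 0)/150 = 0
Collecting terms: 0.05667 × V_1 = 0.6  =>  V_1 = 10.59 V
I_R2 = (V_1 - V_2)/R2 = (10.59 - 0)/150 = 0.07059 A
|I_R2| = 0.07059 A

Final answer: |I_R2| = 0.07059 A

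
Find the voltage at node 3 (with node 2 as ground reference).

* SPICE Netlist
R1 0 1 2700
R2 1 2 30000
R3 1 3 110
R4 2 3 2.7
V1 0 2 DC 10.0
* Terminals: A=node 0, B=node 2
Nodal analysis, taking node 2 as the 0 V reference.
Source V1 fixes V_0 = 10 V.
KCL at each unknown node (sum of currents leaving = 0; resistances in Ω):
  Node 1: (V_1 - 10)/2700 + (V_1 - 0)/30000 + (V_1 - V_3)/110 = 0
  Node 3: (V_3 - V_1)/110 + (V_3 - 0)/2.7 = 0
Collecting terms (coefficients in siemens):
  0.009495·V_1 - 0.009091·V_3 = 0.003704
  0.3795·V_3 - 0.009091·V_1 = 0
Determinant D = (0.009495)(0.3795) - (-0.009091)(-0.009091) = 0.00352
V_1 = [(0.003704)(0.3795) - (-0.009091)(0)]/D = 0.3992 V
V_3 = [(0.009495)(0) - (0.003704)(-0.009091)]/D = 0.009565 V
The requested potential is V_3 = 0.009565 V.

Final answer: V_3 = 0.009565 V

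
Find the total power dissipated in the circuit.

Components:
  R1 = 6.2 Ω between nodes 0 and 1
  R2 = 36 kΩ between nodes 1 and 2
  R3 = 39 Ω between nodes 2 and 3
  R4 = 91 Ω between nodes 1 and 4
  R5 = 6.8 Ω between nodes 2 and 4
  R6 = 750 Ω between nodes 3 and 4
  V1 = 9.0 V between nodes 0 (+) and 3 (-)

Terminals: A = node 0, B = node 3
Nodal analysis, taking node 3 as the 0 V reference.
Source V1 fixes V_0 = 9 V.
KCL at each unknown node (sum of currents leaving = 0; resistances in Ω):
  Node 1: (V_1 - 9)/6.2 + (V_1 - V_2)/36000 + (V_1 - V_4)/91 = 0
  Node 2: (V_2 - V_1)/36000 + (V_2 - 0)/39 + (V_2 - V_4)/6.8 = 0
  Node 4: (V_4 - V_1)/91 + (V_4 - V_2)/6.8 + (V_4 - 0)/750 = 0
Collecting terms (coefficients in siemens):
  0.1723·V_1 - 0.00002778·V_2 - 0.01099·V_4 = 1.452
  0.1727·V_2 - 0.00002778·V_1 - 0.1471·V_4 = 0
  0.1594·V_4 - 0.01099·V_1 - 0.1471·V_2 = 0
Solving these 3 simultaneous equations (Gaussian elimination) gives:
  V_1 = 8.602 V, V_2 = 2.361 V, V_4 = 2.772 V
Power in each resistor, P = (ΔV)²/R:
  P_R1 = (9 - 8.602)²/6.2 = 0.02559 W
  P_R2 = (8.602 - 2.361)²/36000 = 0.001082 W
  P_R3 = (2.361 - 0)²/39 = 0.143 W
  P_R4 = (8.602 - 2.772)²/91 = 0.3735 W
  P_R5 = (2.361 - 2.772)²/6.8 = 0.02478 W
  P_R6 = (0 - 2.772)²/750 = 0.01024 W
P_total = P_R1 + P_R2 + P_R3 + P_R4 + P_R5 + P_R6 = 0.5782 W

Final answer: 0.5782 W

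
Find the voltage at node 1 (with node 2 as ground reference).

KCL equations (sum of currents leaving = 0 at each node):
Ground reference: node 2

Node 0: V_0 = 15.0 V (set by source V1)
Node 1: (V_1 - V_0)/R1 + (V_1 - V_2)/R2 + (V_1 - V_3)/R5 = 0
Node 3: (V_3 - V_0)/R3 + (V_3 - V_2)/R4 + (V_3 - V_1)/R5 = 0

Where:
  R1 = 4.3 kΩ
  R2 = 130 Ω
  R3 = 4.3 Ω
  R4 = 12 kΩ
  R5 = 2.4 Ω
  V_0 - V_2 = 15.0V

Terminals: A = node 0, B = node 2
Nodal analysis, taking node 2 as the 0 V reference.
Source V1 fixes V_0 = 15 V.
KCL at each unknown node (sum of currents leaving = 0; resistances in Ω):
  Node 1: (V_1 - 15)/4300 + (V_1 - 0)/130 + (V_1 - V_3)/2.4 = 0
  Node 3: (V_3 - 15)/4.3 + (V_3 - 0)/12000 + (V_3 - V_1)/2.4 = 0
Collecting terms (coefficients in siemens):
  0.4246·V_1 - 0.4167·V_3 = 0.003488
  0.6493·V_3 - 0.4167·V_1 = 3.488
Determinant D = (0.4246)(0.6493) - (-0.4167)(-0.4167) = 0.1021
V_1 = [(0.003488)(0.6493) - (-0.4167)(3.488)]/D = 14.26 V
V_3 = [(0.4246)(3.488) - (0.003488)(-0.4167)]/D = 14.52 V
The requested potential is V_1 = 14.26 V.

Final answer: V_1 = 14.26 V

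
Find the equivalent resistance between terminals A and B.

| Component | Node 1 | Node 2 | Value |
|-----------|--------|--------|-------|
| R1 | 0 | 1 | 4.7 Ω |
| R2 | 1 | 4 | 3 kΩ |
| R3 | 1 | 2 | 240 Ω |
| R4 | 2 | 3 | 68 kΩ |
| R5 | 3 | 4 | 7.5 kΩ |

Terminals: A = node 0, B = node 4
Reduce the network between node 0 (A) and node 4 (B) by series/parallel combination:
  Rs1 = R3 + R4 (series, joined only at node 2) = 240 + 68000 = 68240 Ω
  Rs2 = R5 + Rs1 (series, joined only at node 3) = 7500 + 68240 = 75740 Ω
  Rp1 = R2 ‖ Rs2 (parallel, both between nodes 1 and 4) = 1/(1/3000 + 1/75740) = 2886 Ω
  Rs3 = R1 + Rp1 (series, joined only at node 1) = 4.7 + 2886 = 2890 Ω
R_eq = 2.89 kΩ

Final answer: 2.89 kΩ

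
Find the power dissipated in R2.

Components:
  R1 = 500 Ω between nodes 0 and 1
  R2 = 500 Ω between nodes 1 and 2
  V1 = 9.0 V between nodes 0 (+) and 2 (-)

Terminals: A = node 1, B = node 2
Nodal analysis, taking node 2 as the 0 V reference.
Source V1 fixes V_0 = 9 V.
KCL at each unknown node (sum of currents leaving = 0; resistances in Ω):
  Node 1: (V_1 - 9)/500 + (V_1 - 0)/500 = 0
Collecting terms: 0.004 × V_1 = 0.018  =>  V_1 = 4.5 V
I_R2 = (V_1 - V_2)/R2 = (4.5 - 0)/500 = 0.009 A
P_R2 = I_R2² × R2 = (0.009)² × 500 = 0.0405 W

Final answer: 0.0405 W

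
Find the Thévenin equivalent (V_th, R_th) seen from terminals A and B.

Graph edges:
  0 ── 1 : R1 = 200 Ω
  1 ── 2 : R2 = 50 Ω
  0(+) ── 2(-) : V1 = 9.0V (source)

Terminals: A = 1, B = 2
Step 1 — V_th is the open-circuit voltage V_A - V_B (nothing connected across the terminals).
Nodal analysis, taking node 2 as the 0 V reference.
Source V1 fixes V_0 = 9 V.
KCL at each unknown node (sum of currents leaving = 0; resistances in Ω):
  Node 1: (V_1 - 9)/200 + (V_1 - 0)/50 = 0
Collecting terms: 0.025 × V_1 = 0.045  =>  V_1 = 1.8 V
V_th = V_1 - V_2 = 1.8 - 0 = 1.8 V
Step 2 — R_th: zero the source — replace V1 by a short circuit (node 2 merges into node 0) — and find the resistance seen between A (node 1) and B (node 0).
Reduce the network between node 1 (A) and node 0 (B) by series/parallel combination:
  Rp1 = R1 ‖ R2 (parallel, both between nodes 0 and 1) = 1/(1/200 + 1/50) = 40 Ω
R_th = 40 Ω

Final answer: V_th = 1.8 V, R_th = 40 Ω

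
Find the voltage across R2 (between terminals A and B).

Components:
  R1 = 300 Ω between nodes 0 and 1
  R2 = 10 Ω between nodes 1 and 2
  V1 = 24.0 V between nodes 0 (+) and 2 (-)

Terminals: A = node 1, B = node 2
R1 and R2 are in series across V1 (node 0 → node 1 → node 2), and the output A–B is taken across R2, so this is a voltage divider.
Series current: I = V1/(R1 + R2) = 24/(300 + 10) = 24/310 = 0.07742 A
V_R2 = I × R2 = V1 × R2/(R1 + R2) = 24 × 10/310 = 0.7742 V

Final answer: 0.7742 V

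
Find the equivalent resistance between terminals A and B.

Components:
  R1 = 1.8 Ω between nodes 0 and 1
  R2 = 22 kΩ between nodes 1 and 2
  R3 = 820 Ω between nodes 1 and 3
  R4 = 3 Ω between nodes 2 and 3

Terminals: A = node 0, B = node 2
Reduce the network between node 0 (A) and node 2 (B) by series/parallel combination:
  Rs1 = R3 + R4 (series, joined only at node 3) = 820 + 3 = 823 Ω
  Rp1 = R2 ‖ Rs1 (parallel, both between nodes 1 and 2) = 1/(1/22000 + 1/823) = 793.3 Ω
  Rs2 = R1 + Rp1 (series, joined only at node 1) = 1.8 + 793.3 = 795.1 Ω
R_eq = 795.1 Ω

Final answer: 795.1 Ω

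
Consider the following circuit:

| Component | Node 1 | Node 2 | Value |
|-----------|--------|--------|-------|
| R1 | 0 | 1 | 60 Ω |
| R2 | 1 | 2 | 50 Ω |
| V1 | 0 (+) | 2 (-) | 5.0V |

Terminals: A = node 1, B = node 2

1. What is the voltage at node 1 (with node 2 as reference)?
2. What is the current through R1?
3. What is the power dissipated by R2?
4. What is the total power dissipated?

Nodal analysis, taking node 2 as the 0 V reference.
Source V1 fixes V_0 = 5 V.
KCL at each unknown node (sum of currents leaving = 0; resistances in Ω):
  Node 1: (V_1 - 5)/60 + (V_1 - 0)/50 = 0
Collecting terms: 0.03667 × V_1 = 0.08333  =>  V_1 = 2.273 V
Part 1:
  Read off the nodal solution: V_1 = 2.273 V
Part 2:
  I_R1 = (V_0 - V_1)/R1 = (5 - 2.273)/60 = 0.04545 A
  Magnitude: I_R1 = 0.04545 A
Part 3:
  I_R2 = (V_1 - V_2)/R2 = (2.273 - 0)/50 = 0.04545 A
  P_R2 = I_R2² × R2 = (0.04545)² × 50 = 0.1033 W
Part 4:
  Power in each resistor, P = (ΔV)²/R:
    P_R1 = (5 - 2.273)²/60 = 0.124 W
    P_R2 = (2.273 - 0)²/50 = 0.1033 W
  P_total = P_R1 + P_R2 = 0.2273 W

Final answers:
1. V_1 = 2.273 V
2. I_R1 = 0.04545 A
3. P_R2 = 0.1033 W
4. P_total = 0.2273 W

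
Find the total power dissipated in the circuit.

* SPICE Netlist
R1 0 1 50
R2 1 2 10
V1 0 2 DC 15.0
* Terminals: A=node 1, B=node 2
Nodal analysis, taking node 2 as the 0 V reference.
Source V1 fixes V_0 = 15 V.
KCL at each unknown node (sum of currents leaving = 0; resistances in Ω):
  Node 1: (V_1 - 15)/50 + (V_1 - 0)/10 = 0
Collecting terms: 0.12 × V_1 = 0.3  =>  V_1 = 2.5 V
Power in each resistor, P = (ΔV)²/R:
  P_R1 = (15 - 2.5)²/50 = 3.125 W
  P_R2 = (2.5 - 0)²/10 = 0.625 W
P_total = P_R1 + P_R2 = 3.75 W

Final answer: 3.75 W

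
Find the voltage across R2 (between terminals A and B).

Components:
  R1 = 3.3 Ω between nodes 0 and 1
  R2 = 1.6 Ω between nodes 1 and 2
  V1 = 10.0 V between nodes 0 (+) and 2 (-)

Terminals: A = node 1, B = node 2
R1 and R2 are in series across V1 (node 0 → node 1 → node 2), and the output A–B is taken across R2, so this is a voltage divider.
Series current: I = V1/(R1 + R2) = 10/(3.3 + 1.6) = 10/4.9 = 2.041 A
V_R2 = I × R2 = V1 × R2/(R1 + R2) = 10 × 1.6/4.9 = 3.265 V

Final answer: 3.265 V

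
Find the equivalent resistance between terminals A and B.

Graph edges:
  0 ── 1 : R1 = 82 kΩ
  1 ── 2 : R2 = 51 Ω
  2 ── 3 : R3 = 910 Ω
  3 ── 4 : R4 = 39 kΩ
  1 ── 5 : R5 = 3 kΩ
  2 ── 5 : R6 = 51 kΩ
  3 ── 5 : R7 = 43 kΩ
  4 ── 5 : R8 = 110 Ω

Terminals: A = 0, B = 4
The network is not a plain series/parallel combination. Inject a 1 A test current into terminal A (node 0) and return it from terminal B (node 4); then R_eq = V_A / (1 A).
Nodal analysis, taking node 4 as the 0 V reference.
Current source I_test pushes 1 A into node 0 and draws it out of node 4.
KCL at each unknown node (sum of currents leaving = 0; resistances in Ω):
  Node 0: (V_0 - V_1)/82000 - 1 = 0
  Node 1: (V_1 - V_0)/82000 + (V_1 - V_2)/51 + (V_1 - V_5)/3000 = 0
  Node 2: (V_2 - V_1)/51 + (V_2 - V_3)/910 + (V_2 - V_5)/51000 = 0
  Node 3: (V_3 - V_2)/910 + (V_3 - 0)/39000 + (V_3 - V_5)/43000 = 0
  Node 5: (V_5 - V_1)/3000 + (V_5 - V_2)/51000 + (V_5 - V_3)/43000 + (V_5 - 0)/110 = 0
Collecting terms (coefficients in siemens):
  0.0000122·V_0 - 0.0000122·V_1 = 1
  0.01995·V_1 - 0.0000122·V_0 - 0.01961·V_2 - 0.0003333·V_5 = 0
  0.02073·V_2 - 0.01961·V_1 - 0.001099·V_3 - 0.00001961·V_5 = 0
  0.001148·V_3 - 0.001099·V_2 - 0.00002326·V_5 = 0
  0.009467·V_5 - 0.0003333·V_1 - 0.00001961·V_2 - 0.00002326·V_3 = 0
Solving these 5 simultaneous equations (Gaussian elimination) gives:
  V_0 = 84600 V, V_1 = 2600 V, V_2 = 2591 V, V_3 = 2483 V
  V_5 = 103 V
R_eq = V_0 / 1 A = 84600 Ω = 84.6 kΩ

Final answer: 84.6 kΩ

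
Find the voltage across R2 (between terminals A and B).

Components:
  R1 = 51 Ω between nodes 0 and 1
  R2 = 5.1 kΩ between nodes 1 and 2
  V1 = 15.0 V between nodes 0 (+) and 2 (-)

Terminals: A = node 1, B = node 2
R1 and R2 are in series across V1 (node 0 → node 1 → node 2), and the output A–B is taken across R2, so this is a voltage divider.
Series current: I = V1/(R1 + R2) = 15/(51 + 5100) = 15/5151 = 0.002912 A
V_R2 = I × R2 = V1 × R2/(R1 + R2) = 15 × 5100/5151 = 14.85 V

Final answer: 14.85 V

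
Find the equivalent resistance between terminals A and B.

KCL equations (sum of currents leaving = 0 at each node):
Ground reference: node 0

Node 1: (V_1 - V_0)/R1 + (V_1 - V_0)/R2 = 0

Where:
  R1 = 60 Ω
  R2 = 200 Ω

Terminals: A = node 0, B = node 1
Reduce the network between node 0 (A) and node 1 (B) by series/parallel combination:
  Rp1 = R1 ‖ R2 (parallel, both between nodes 0 and 1) = 1/(1/60 + 1/200) = 46.15 Ω
R_eq = 46.15 Ω

Final answer: 46.15 Ω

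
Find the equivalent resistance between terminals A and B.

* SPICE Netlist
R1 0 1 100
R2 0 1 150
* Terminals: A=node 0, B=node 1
Reduce the network between node 0 (A) and node 1 (B) by series/parallel combination:
  Rp1 = R1 ‖ R2 (parallel, both between nodes 0 and 1) = 1/(1/100 + 1/150) = 60 Ω
R_eq = 60 Ω

Final answer: 60 Ω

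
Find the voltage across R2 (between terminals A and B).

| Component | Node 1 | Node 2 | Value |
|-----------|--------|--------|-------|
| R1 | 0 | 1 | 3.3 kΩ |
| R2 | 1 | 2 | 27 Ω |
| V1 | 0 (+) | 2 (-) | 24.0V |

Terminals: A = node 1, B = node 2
R1 and R2 are in series across V1 (node 0 → node 1 → node 2), and the output A–B is taken across R2, so this is a voltage divider.
Series current: I = V1/(R1 + R2) = 24/(3300 + 27) = 24/3327 = 0.007214 A
V_R2 = I × R2 = V1 × R2/(R1 + R2) = 24 × 27/3327 = 0.1948 V

Final answer: 0.1948 V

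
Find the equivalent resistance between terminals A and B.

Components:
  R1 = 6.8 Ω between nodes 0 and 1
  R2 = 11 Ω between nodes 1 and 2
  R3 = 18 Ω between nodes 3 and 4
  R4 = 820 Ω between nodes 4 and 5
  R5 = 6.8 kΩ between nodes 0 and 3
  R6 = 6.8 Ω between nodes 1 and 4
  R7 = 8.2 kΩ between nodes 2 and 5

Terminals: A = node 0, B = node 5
The network is not a plain series/parallel combination. Inject a 1 A test current into terminal A (node 0) and return it from terminal B (node 5); then R_eq = V_A / (1 A).
Nodal analysis, taking node 5 as the 0 V reference.
Current source I_test pushes 1 A into node 0 and draws it out of node 5.
KCL at each unknown node (sum of currents leaving = 0; resistances in Ω):
  Node 0: (V_0 - V_1)/6.8 + (V_0 - V_3)/6800 - 1 = 0
  Node 1: (V_1 - V_0)/6.8 + (V_1 - V_2)/11 + (V_1 - V_4)/6.8 = 0
  Node 2: (V_2 - V_1)/11 + (V_2 - 0)/8200 = 0
  Node 3: (V_3 - V_0)/6800 + (V_3 - V_4)/18 = 0
  Node 4: (V_4 - V_1)/6.8 + (V_4 - V_3)/18 + (V_4 - 0)/820 = 0
Collecting terms (coefficients in siemens):
  0.1472·V_0 - 0.1471·V_1 - 0.0001471·V_3 = 1
  0.385·V_1 - 0.1471·V_0 - 0.09091·V_2 - 0.1471·V_4 = 0
  0.09103·V_2 - 0.09091·V_1 = 0
  0.0557·V_3 - 0.0001471·V_0 - 0.05556·V_4 = 0
  0.2038·V_4 - 0.1471·V_1 - 0.05556·V_3 = 0
Solving these 5 simultaneous equations (Gaussian elimination) gives:
  V_0 = 757.9 V, V_1 = 751.2 V, V_2 = 750.1 V, V_3 = 745 V
  V_4 = 745 V
R_eq = V_0 / 1 A = 757.9 Ω

Final answer: 757.9 Ω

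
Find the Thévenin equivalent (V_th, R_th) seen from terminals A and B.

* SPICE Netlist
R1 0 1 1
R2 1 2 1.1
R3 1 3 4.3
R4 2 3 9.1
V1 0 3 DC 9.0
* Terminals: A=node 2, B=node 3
Step 1 — V_th is the open-circuit voltage V_A - V_B (nothing connected across the terminals).
Nodal analysis, taking node 3 as the 0 V reference.
Source V1 fixes V_0 = 9 V.
KCL at each unknown node (sum of currents leaving = 0; resistances in Ω):
  Node 1: (V_1 - 9)/1 + (V_1 - V_2)/1.1 + (V_1 - 0)/4.3 = 0
  Node 2: (V_2 - V_1)/1.1 + (V_2 - 0)/9.1 = 0
Collecting terms (coefficients in siemens):
  2.142·V_1 - 0.9091·V_2 = 9
  1.019·V_2 - 0.9091·V_1 = 0
Determinant D = (2.142)(1.019) - (-0.9091)(-0.9091) = 1.356
V_1 = [(9)(1.019) - (-0.9091)(0)]/D = 6.764 V
V_2 = [(2.142)(0) - (9)(-0.9091)]/D = 6.034 V
V_th = V_2 - V_3 = 6.034 - 0 = 6.034 V
Step 2 — R_th: zero the source — replace V1 by a short circuit (node 3 merges into node 0) — and find the resistance seen between A (node 2) and B (node 0).
Reduce the network between node 2 (A) and node 0 (B) by series/parallel combination:
  Rp1 = R1 ‖ R3 (parallel, both between nodes 0 and 1) = 1/(1/1 + 1/4.3) = 0.8113 Ω
  Rs1 = R2 + Rp1 (series, joined only at node 1) = 1.1 + 0.8113 = 1.911 Ω
  Rp2 = R4 ‖ Rs1 (parallel, both between nodes 0 and 2) = 1/(1/9.1 + 1/1.911) = 1.58 Ω
R_th = 1.58 Ω

Final answer: V_th = 6.034 V, R_th = 1.58 Ω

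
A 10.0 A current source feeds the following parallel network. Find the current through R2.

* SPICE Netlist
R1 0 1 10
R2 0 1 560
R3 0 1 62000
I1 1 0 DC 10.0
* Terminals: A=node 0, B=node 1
All resistors sit directly between nodes 0 and 1, so they are in parallel and share one voltage V; the full source current 10 A splits among them.
1/R_par = 1/10 + 1/560 + 1/62000 = 0.1018 S  =>  R_par = 9.823 Ω
V = I × R_par = 10 × 9.823 = 98.23 V
I_R2 = V/R2 = 98.23/560 = 0.1754 A

Final answer: 0.1754 A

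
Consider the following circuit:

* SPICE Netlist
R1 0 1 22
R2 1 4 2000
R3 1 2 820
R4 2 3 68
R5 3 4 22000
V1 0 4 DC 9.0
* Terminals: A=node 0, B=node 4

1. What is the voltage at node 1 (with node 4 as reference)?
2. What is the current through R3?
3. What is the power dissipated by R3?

Nodal analysis, taking node 4 as the 0 V reference.
Source V1 fixes V_0 = 9 V.
KCL at each unknown node (sum of currents leaving = 0; resistances in Ω):
  Node 1: (V_1 - 9)/22 + (V_1 - 0)/2000 + (V_1 - V_2)/820 = 0
  Node 2: (V_2 - V_1)/820 + (V_2 - V_3)/68 = 0
  Node 3: (V_3 - V_2)/68 + (V_3 - 0)/22000 = 0
Collecting terms (coefficients in siemens):
  0.04717·V_1 - 0.00122·V_2 = 0.4091
  0.01593·V_2 - 0.00122·V_1 - 0.01471·V_3 = 0
  0.01475·V_3 - 0.01471·V_2 = 0
Solving these 3 simultaneous equations (Gaussian elimination) gives:
  V_1 = 8.894 V, V_2 = 8.575 V, V_3 = 8.549 V
Part 1:
  Read off the nodal solution: V_1 = 8.894 V
Part 2:
  I_R3 = (V_1 - V_2)/R3 = (8.894 - 8.575)/820 = 0.0003886 A
  Magnitude: I_R3 = 0.0003886 A
Part 3:
  I_R3 = (V_1 - V_2)/R3 = (8.894 - 8.575)/820 = 0.0003886 A
  P_R3 = I_R3² × R3 = (0.0003886)² × 820 = 0.0001238 W

Final answers:
1. V_1 = 8.894 V
2. I_R3 = 0.0003886 A
3. P_R3 = 0.0001238 W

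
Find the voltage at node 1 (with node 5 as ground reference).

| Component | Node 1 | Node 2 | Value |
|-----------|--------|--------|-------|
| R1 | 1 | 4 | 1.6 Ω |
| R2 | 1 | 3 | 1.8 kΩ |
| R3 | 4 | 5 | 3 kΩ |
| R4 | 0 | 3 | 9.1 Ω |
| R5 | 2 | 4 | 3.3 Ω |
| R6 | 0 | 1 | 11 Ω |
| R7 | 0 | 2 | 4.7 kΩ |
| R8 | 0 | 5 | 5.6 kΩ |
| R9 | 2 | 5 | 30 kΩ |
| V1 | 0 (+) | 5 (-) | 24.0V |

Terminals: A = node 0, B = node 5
Nodal analysis, taking node 5 as the 0 V reference.
Source V1 fixes V_0 = 24 V.
KCL at each unknown node (sum of currents leaving = 0; resistances in Ω):
  Node 1: (V_1 - V_4)/1.6 + (V_1 - V_3)/1800 + (V_1 - 24)/11 = 0
  Node 2: (V_2 - V_4)/3.3 + (V_2 - 24)/4700 + (V_2 - 0)/30000 = 0
  Node 3: (V_3 - V_1)/1800 + (V_3 - 24)/9.1 = 0
  Node 4: (V_4 - V_1)/1.6 + (V_4 - 0)/3000 + (V_4 - V_2)/3.3 = 0
Collecting terms (coefficients in siemens):
  0.7165·V_1 - 0.0005556·V_3 - 0.625·V_4 = 2.182
  0.3033·V_2 - 0.303·V_4 = 0.005106
  0.1104·V_3 - 0.0005556·V_1 = 2.637
  0.9284·V_4 - 0.625·V_1 - 0.303·V_2 = 0
Solving these 4 simultaneous equations (Gaussian elimination) gives:
  V_1 = 23.9 V, V_2 = 23.89 V, V_3 = 24 V, V_4 = 23.89 V
The requested potential is V_1 = 23.9 V.

Final answer: V_1 = 23.9 V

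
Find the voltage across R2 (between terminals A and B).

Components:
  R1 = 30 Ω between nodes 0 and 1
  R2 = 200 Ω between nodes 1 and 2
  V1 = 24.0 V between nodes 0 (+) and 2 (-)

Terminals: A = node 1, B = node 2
R1 and R2 are in series across V1 (node 0 → node 1 → node 2), and the output A–B is taken across R2, so this is a voltage divider.
Series current: I = V1/(R1 + R2) = 24/(30 + 200) = 24/230 = 0.1043 A
V_R2 = I × R2 = V1 × R2/(R1 + R2) = 24 × 200/230 = 20.87 V

Final answer: 20.87 V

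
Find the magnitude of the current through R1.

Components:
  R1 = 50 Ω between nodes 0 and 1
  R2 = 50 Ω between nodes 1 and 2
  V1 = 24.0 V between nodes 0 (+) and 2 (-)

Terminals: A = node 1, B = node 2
Nodal analysis, taking node 2 as the 0 V reference.
Source V1 fixes V_0 = 24 V.
KCL at each unknown node (sum of currents leaving = 0; resistances in Ω):
  Node 1: (V_1 - 24)/50 + (V_1 - 0)/50 = 0
Collecting terms: 0.04 × V_1 = 0.48  =>  V_1 = 12 V
I_R1 = (V_0 - V_1)/R1 = (24 - 12)/50 = 0.24 A
|I_R1| = 0.24 A

Final answer: |I_R1| = 0.24 A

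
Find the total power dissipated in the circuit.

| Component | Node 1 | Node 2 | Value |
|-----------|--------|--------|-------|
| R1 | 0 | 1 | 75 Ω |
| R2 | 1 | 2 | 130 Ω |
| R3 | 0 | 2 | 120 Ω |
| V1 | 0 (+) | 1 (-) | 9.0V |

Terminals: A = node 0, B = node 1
Nodal analysis, taking node 1 as the 0 V reference.
Source V1 fixes V_0 = 9 V.
KCL at each unknown node (sum of currents leaving = 0; resistances in Ω):
  Node 2: (V_2 - 0)/130 + (V_2 - 9)/120 = 0
Collecting terms: 0.01603 × V_2 = 0.075  =>  V_2 = 4.68 V
Power in each resistor, P = (ΔV)²/R:
  P_R1 = (9 - 0)²/75 = 1.08 W
  P_R2 = (0 - 4.68)²/130 = 0.1685 W
  P_R3 = (9 - 4.68)²/120 = 0.1555 W
P_total = P_R1 + P_R2 + P_R3 = 1.404 W

Final answer: 1.404 W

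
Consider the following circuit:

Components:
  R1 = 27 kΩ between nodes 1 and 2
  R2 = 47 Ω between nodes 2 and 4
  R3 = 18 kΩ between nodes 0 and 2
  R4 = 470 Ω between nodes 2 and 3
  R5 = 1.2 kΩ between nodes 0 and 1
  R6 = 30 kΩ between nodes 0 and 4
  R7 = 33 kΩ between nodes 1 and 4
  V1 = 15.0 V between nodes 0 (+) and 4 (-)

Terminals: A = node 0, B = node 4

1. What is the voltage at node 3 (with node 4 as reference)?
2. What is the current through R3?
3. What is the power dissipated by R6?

Nodal analysis, taking node 4 as the 0 V reference.
Source V1 fixes V_0 = 15 V.
KCL at each unknown node (sum of currents leaving = 0; resistances in Ω):
  Node 1: (V_1 - V_2)/27000 + (V_1 - 15)/1200 + (V_1 - 0)/33000 = 0
  Node 2: (V_2 - V_1)/27000 + (V_2 - 0)/47 + (V_2 - 15)/18000 + (V_2 - V_3)/470 = 0
  Node 3: (V_3 - V_2)/470 = 0
Collecting terms (coefficients in siemens):
  0.0009007·V_1 - 0.00003704·V_2 = 0.0125
  0.0235·V_2 - 0.00003704·V_1 - 0.002128·V_3 = 0.0008333
  0.002128·V_3 - 0.002128·V_2 = 0
Solving these 3 simultaneous equations (Gaussian elimination) gives:
  V_1 = 13.88 V, V_2 = 0.06306 V, V_3 = 0.06306 V
Part 1:
  Read off the nodal solution: V_3 = 0.06306 V
Part 2:
  I_R3 = (V_0 - V_2)/R3 = (15 - 0.06306)/18000 = 0.0008298 A
  Magnitude: I_R3 = 0.0008298 A
Part 3:
  I_R6 = (V_0 - V_4)/R6 = (15 - 0)/30000 = 0.0005 A
  P_R6 = I_R6² × R6 = (0.0005)² × 30000 = 0.0075 W

Final answers:
1. V_3 = 0.06306 V
2. I_R3 = 0.0008298 A
3. P_R6 = 0.0075 W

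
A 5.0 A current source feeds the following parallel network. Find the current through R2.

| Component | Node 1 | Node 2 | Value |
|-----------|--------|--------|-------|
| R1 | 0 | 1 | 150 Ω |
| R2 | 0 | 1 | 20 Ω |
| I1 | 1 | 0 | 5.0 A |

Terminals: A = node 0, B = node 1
All resistors sit directly between nodes 0 and 1, so they are in parallel and share one voltage V; the full source current 5 A splits among them.
1/R_par = 1/150 + 1/20 = 0.05667 S  =>  R_par = 17.65 Ω
V = I × R_par = 5 × 17.65 = 88.24 V
I_R2 = V/R2 = 88.24/20 = 4.412 A

Final answer: 4.412 A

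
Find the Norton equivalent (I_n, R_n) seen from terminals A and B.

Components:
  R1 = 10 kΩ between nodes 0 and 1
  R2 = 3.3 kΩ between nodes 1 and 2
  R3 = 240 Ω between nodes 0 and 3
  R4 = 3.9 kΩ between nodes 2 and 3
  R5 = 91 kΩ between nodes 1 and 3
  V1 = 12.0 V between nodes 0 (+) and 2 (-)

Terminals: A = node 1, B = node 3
Find the Thévenin equivalent first; then I_n = V_th/R_th and R_n = R_th.
Step 1 — V_th is the open-circuit voltage V_A - V_B (nothing connected across the terminals).
Nodal analysis, taking node 2 as the 0 V reference.
Source V1 fixes V_0 = 12 V.
KCL at each unknown node (sum of currents leaving = 0; resistances in Ω):
  Node 1: (V_1 - 12)/10000 + (V_1 - 0)/3300 + (V_1 - V_3)/91000 = 0
  Node 3: (V_3 - 12)/240 + (V_3 - 0)/3900 + (V_3 - V_1)/91000 = 0
Collecting terms (coefficients in siemens):
  0.000414·V_1 - 0.00001099·V_3 = 0.0012
  0.004434·V_3 - 0.00001099·V_1 = 0.05
Determinant D = (0.000414)(0.004434) - (-0.00001099)(-0.00001099) = 0.000001836
V_1 = [(0.0012)(0.004434) - (-0.00001099)(0.05)]/D = 3.198 V
V_3 = [(0.000414)(0.05) - (0.0012)(-0.00001099)]/D = 11.28 V
V_th = V_1 - V_3 = 3.198 - 11.28 = -8.086 V
Step 2 — R_th: zero the source — replace V1 by a short circuit (node 2 merges into node 0) — and find the resistance seen between A (node 1) and B (node 3).
Reduce the network between node 1 (A) and node 3 (B) by series/parallel combination:
  Rp1 = R1 ‖ R2 (parallel, both between nodes 0 and 1) = 1/(1/10000 + 1/3300) = 2481 Ω
  Rp2 = R3 ‖ R4 (parallel, both between nodes 0 and 3) = 1/(1/240 + 1/3900) = 226.1 Ω
  Rs1 = Rp1 + Rp2 (series, joined only at node 0) = 2481 + 226.1 = 2707 Ω
  Rp3 = R5 ‖ Rs1 (parallel, both between nodes 1 and 3) = 1/(1/91000 + 1/2707) = 2629 Ω
R_th = 2.629 kΩ
I_n = V_th/R_th = -8.086/2629 = -0.003076 A, and R_n = R_th = 2.629 kΩ

Final answer: I_n = -0.003076 A, R_n = 2.629 kΩ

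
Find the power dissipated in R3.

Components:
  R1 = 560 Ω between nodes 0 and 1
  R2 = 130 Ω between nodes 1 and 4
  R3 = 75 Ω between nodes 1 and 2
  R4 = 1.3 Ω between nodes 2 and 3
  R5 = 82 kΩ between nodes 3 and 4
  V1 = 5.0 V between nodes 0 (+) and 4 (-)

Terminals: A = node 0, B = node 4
Nodal analysis, taking node 4 as the 0 V reference.
Source V1 fixes V_0 = 5 V.
KCL at each unknown node (sum of currents leaving = 0; resistances in Ω):
  Node 1: (V_1 - 5)/560 + (V_1 - 0)/130 + (V_1 - V_2)/75 = 0
  Node 2: (V_2 - V_1)/75 + (V_2 - V_3)/1.3 = 0
  Node 3: (V_3 - V_2)/1.3 + (V_3 - 0)/82000 = 0
Collecting terms (coefficients in siemens):
  0.02281·V_1 - 0.01333·V_2 = 0.008929
  0.7826·V_2 - 0.01333·V_1 - 0.7692·V_3 = 0
  0.7692·V_3 - 0.7692·V_2 = 0
Solving these 3 simultaneous equations (Gaussian elimination) gives:
  V_1 = 0.9408 V, V_2 = 0.94 V, V_3 = 0.9399 V
I_R3 = (V_1 - V_2)/R3 = (0.9408 - 0.94)/75 = 0.00001146 A
P_R3 = I_R3² × R3 = (0.00001146)² × 75 = 0.000000009855 W

Final answer: 9.855e-09 W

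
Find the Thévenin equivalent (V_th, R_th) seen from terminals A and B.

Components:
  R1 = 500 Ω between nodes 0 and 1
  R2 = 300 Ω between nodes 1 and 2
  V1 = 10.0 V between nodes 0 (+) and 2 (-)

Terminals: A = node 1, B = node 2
Step 1 — V_th is the open-circuit voltage V_A - V_B (nothing connected across the terminals).
Nodal analysis, taking node 2 as the 0 V reference.
Source V1 fixes V_0 = 10 V.
KCL at each unknown node (sum of currents leaving = 0; resistances in Ω):
  Node 1: (V_1 - 10)/500 + (V_1 - 0)/300 = 0
Collecting terms: 0.005333 × V_1 = 0.02  =>  V_1 = 3.75 V
V_th = V_1 - V_2 = 3.75 - 0 = 3.75 V
Step 2 — R_th: zero the source — replace V1 by a short circuit (node 2 merges into node 0) — and find the resistance seen between A (node 1) and B (node 0).
Reduce the network between node 1 (A) and node 0 (B) by series/parallel combination:
  Rp1 = R1 ‖ R2 (parallel, both between nodes 0 and 1) = 1/(1/500 + 1/300) = 187.5 Ω
R_th = 187.5 Ω

Final answer: V_th = 3.75 V, R_th = 187.5 Ω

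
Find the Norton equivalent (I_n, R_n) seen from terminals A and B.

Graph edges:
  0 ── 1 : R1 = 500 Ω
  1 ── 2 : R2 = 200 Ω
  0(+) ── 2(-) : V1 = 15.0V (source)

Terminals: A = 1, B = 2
Find the Thévenin equivalent first; then I_n = V_th/R_th and R_n = R_th.
Step 1 — V_th is the open-circuit voltage V_A - V_B (nothing connected across the terminals).
Nodal analysis, taking node 2 as the 0 V reference.
Source V1 fixes V_0 = 15 V.
KCL at each unknown node (sum of currents leaving = 0; resistances in Ω):
  Node 1: (V_1 - 15)/500 + (V_1 - 0)/200 = 0
Collecting terms: 0.007 × V_1 = 0.03  =>  V_1 = 4.286 V
V_th = V_1 - V_2 = 4.286 - 0 = 4.286 V
Step 2 — R_th: zero the source — replace V1 by a short circuit (node 2 merges into node 0) — and find the resistance seen between A (node 1) and B (node 0).
Reduce the network between node 1 (A) and node 0 (B) by series/parallel combination:
  Rp1 = R1 ‖ R2 (parallel, both between nodes 0 and 1) = 1/(1/500 + 1/200) = 142.9 Ω
R_th = 142.9 Ω
I_n = V_th/R_th = 4.286/142.9 = 0.03 A, and R_n = R_th = 142.9 Ω

Final answer: I_n = 0.03 A, R_n = 142.9 Ω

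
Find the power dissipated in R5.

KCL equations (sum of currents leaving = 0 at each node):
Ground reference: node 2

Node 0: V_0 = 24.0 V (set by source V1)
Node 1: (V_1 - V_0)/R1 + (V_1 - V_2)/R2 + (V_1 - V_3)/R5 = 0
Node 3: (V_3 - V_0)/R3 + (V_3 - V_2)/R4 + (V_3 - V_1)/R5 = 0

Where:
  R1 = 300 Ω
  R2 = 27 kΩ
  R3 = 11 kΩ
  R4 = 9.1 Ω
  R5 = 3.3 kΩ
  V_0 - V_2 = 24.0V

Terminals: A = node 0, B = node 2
Nodal analysis, taking node 2 as the 0 V reference.
Source V1 fixes V_0 = 24 V.
KCL at each unknown node (sum of currents leaving = 0; resistances in Ω):
  Node 1: (V_1 - 24)/300 + (V_1 - 0)/27000 + (V_1 - V_3)/3300 = 0
  Node 3: (V_3 - 24)/11000 + (V_3 - 0)/9.1 + (V_3 - V_1)/3300 = 0
Collecting terms (coefficients in siemens):
  0.003673·V_1 - 0.000303·V_3 = 0.08
  0.1103·V_3 - 0.000303·V_1 = 0.002182
Determinant D = (0.003673)(0.1103) - (-0.000303)(-0.000303) = 0.000405
V_1 = [(0.08)(0.1103) - (-0.000303)(0.002182)]/D = 21.78 V
V_3 = [(0.003673)(0.002182) - (0.08)(-0.000303)]/D = 0.07964 V
I_R5 = (V_1 - V_3)/R5 = (21.78 - 0.07964)/3300 = 0.006577 A
P_R5 = I_R5² × R5 = (0.006577)² × 3300 = 0.1428 W

Final answer: 0.1428 W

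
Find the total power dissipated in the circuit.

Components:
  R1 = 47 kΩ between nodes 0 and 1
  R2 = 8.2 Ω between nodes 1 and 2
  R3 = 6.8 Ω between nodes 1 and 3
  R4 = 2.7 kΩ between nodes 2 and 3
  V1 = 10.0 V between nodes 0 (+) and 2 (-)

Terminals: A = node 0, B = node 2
Nodal analysis, taking node 2 as the 0 V reference.
Source V1 fixes V_0 = 10 V.
KCL at each unknown node (sum of currents leaving = 0; resistances in Ω):
  Node 1: (V_1 - 10)/47000 + (V_1 - 0)/8.2 + (V_1 - V_3)/6.8 = 0
  Node 3: (V_3 - V_1)/6.8 + (V_3 - 0)/2700 = 0
Collecting terms (coefficients in siemens):
  0.269·V_1 - 0.1471·V_3 = 0.0002128
  0.1474·V_3 - 0.1471·V_1 = 0
Determinant D = (0.269)(0.1474) - (-0.1471)(-0.1471) = 0.01804
V_1 = [(0.0002128)(0.1474) - (-0.1471)(0)]/D = 0.001739 V
V_3 = [(0.269)(0) - (0.0002128)(-0.1471)]/D = 0.001735 V
Power in each resistor, P = (ΔV)²/R:
  P_R1 = (10 - 0.001739)²/47000 = 0.002127 W
  P_R2 = (0.001739 - 0)²/8.2 = 0.0000003688 W
  P_R3 = (0.001739 - 0.001735)²/6.8 = 0.000000000002807 W
  P_R4 = (0 - 0.001735)²/2700 = 0.000000001115 W
P_total = P_R1 + P_R2 + P_R3 + P_R4 = 0.002127 W

Final answer: 0.002127 W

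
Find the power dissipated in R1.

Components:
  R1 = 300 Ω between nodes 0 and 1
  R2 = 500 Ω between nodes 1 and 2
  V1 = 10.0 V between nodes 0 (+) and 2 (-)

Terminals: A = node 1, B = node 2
Nodal analysis, taking node 2 as the 0 V reference.
Source V1 fixes V_0 = 10 V.
KCL at each unknown node (sum of currents leaving = 0; resistances in Ω):
  Node 1: (V_1 - 10)/300 + (V_1 - 0)/500 = 0
Collecting terms: 0.005333 × V_1 = 0.03333  =>  V_1 = 6.25 V
I_R1 = (V_0 - V_1)/R1 = (10 - 6.25)/300 = 0.0125 A
P_R1 = I_R1² × R1 = (0.0125)² × 300 = 0.04688 W

Final answer: 0.04688 W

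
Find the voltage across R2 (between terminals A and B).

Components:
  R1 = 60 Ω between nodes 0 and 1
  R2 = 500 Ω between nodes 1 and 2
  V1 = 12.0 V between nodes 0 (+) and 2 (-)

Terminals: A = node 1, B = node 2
R1 and R2 are in series across V1 (node 0 → node 1 → node 2), and the output A–B is taken across R2, so this is a voltage divider.
Series current: I = V1/(R1 + R2) = 12/(60 + 500) = 12/560 = 0.02143 A
V_R2 = I × R2 = V1 × R2/(R1 + R2) = 12 × 500/560 = 10.71 V

Final answer: 10.71 V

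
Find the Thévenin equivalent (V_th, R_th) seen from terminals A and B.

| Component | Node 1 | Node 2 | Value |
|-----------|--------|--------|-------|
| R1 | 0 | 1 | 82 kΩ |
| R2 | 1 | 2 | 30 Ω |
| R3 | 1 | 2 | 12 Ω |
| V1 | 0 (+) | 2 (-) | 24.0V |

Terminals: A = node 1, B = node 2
Step 1 — V_th is the open-circuit voltage V_A - V_B (nothing connected across the terminals).
Nodal analysis, taking node 2 as the 0 V reference.
Source V1 fixes V_0 = 24 V.
KCL at each unknown node (sum of currents leaving = 0; resistances in Ω):
  Node 1: (V_1 - 24)/82000 + (V_1 - 0)/30 + (V_1 - 0)/12 = 0
Collecting terms: 0.1167 × V_1 = 0.0002927  =>  V_1 = 0.002508 V
V_th = V_1 - V_2 = 0.002508 - 0 = 0.002508 V
Step 2 — R_th: zero the source — replace V1 by a short circuit (node 2 merges into node 0) — and find the resistance seen between A (node 1) and B (node 0).
Reduce the network between node 1 (A) and node 0 (B) by series/parallel combination:
  Rp1 = R1 ‖ R2 ‖ R3 (parallel, all between nodes 0 and 1) = 1/(1/82000 + 1/30 + 1/12) = 8.571 Ω
R_th = 8.571 Ω

Final answer: V_th = 0.002508 V, R_th = 8.571 Ω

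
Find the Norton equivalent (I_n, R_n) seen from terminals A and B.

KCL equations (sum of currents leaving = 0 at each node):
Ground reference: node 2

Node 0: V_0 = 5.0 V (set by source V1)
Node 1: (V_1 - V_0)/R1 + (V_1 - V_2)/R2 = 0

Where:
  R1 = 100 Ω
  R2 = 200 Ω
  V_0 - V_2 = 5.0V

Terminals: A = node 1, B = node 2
Find the Thévenin equivalent first; then I_n = V_th/R_th and R_n = R_th.
Step 1 — V_th is the open-circuit voltage V_A - V_B (nothing connected across the terminals).
Nodal analysis, taking node 2 as the 0 V reference.
Source V1 fixes V_0 = 5 V.
KCL at each unknown node (sum of currents leaving = 0; resistances in Ω):
  Node 1: (V_1 - 5)/100 + (V_1 - 0)/200 = 0
Collecting terms: 0.015 × V_1 = 0.05  =>  V_1 = 3.333 V
V_th = V_1 - V_2 = 3.333 - 0 = 3.333 V
Step 2 — R_th: zero the source — replace V1 by a short circuit (node 2 merges into node 0) — and find the resistance seen between A (node 1) and B (node 0).
Reduce the network between node 1 (A) and node 0 (B) by series/parallel combination:
  Rp1 = R1 ‖ R2 (parallel, both between nodes 0 and 1) = 1/(1/100 + 1/200) = 66.67 Ω
R_th = 66.67 Ω
I_n = V_th/R_th = 3.333/66.67 = 0.05 A, and R_n = R_th = 66.67 Ω

Final answer: I_n = 0.05 A, R_n = 66.67 Ω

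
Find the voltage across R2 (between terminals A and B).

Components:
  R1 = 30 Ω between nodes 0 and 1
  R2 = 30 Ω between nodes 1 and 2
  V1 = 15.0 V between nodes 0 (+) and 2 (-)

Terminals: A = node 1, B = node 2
R1 and R2 are in series across V1 (node 0 → node 1 → node 2), and the output A–B is taken across R2, so this is a voltage divider.
Series current: I = V1/(R1 + R2) = 15/(30 + 30) = 15/60 = 0.25 A
V_R2 = I × R2 = V1 × R2/(R1 + R2) = 15 × 30/60 = 7.5 V

Final answer: 7.5 V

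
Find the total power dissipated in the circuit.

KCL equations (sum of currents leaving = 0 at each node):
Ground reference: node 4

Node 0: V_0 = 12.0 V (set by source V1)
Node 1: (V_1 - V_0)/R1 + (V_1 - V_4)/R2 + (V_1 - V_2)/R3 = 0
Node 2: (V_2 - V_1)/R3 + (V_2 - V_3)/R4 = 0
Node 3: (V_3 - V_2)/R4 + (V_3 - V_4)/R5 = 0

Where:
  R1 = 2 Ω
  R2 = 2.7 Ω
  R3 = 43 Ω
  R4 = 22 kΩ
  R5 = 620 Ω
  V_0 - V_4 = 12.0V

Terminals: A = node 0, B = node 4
Nodal analysis, taking node 4 as the 0 V reference.
Source V1 fixes V_0 = 12 V.
KCL at each unknown node (sum of currents leaving = 0; resistances in Ω):
  Node 1: (V_1 - 12)/2 + (V_1 - 0)/2.7 + (V_1 - V_2)/43 = 0
  Node 2: (V_2 - V_1)/43 + (V_2 - V_3)/22000 = 0
  Node 3: (V_3 - V_2)/22000 + (V_3 - 0)/620 = 0
Collecting terms (coefficients in siemens):
  0.8936·V_1 - 0.02326·V_2 = 6
  0.0233·V_2 - 0.02326·V_1 - 0.00004545·V_3 = 0
  0.001658·V_3 - 0.00004545·V_2 = 0
Solving these 3 simultaneous equations (Gaussian elimination) gives:
  V_1 = 6.893 V, V_2 = 6.88 V, V_3 = 0.1886 V
Power in each resistor, P = (ΔV)²/R:
  P_R1 = (12 - 6.893)²/2 = 13.04 W
  P_R2 = (6.893 - 0)²/2.7 = 17.6 W
  P_R3 = (6.893 - 6.88)²/43 = 0.000003978 W
  P_R4 = (6.88 - 0.1886)²/22000 = 0.002035 W
  P_R5 = (0.1886 - 0)²/620 = 0.00005736 W
P_total = P_R1 + P_R2 + P_R3 + P_R4 + P_R5 = 30.64 W

Final answer: 30.64 W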